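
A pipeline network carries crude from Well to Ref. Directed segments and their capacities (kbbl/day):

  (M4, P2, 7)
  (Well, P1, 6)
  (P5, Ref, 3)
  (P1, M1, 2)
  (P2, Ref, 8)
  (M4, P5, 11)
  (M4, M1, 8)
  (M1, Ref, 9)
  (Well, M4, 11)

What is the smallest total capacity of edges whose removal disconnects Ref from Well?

13

Augment Well→P1→M1→Ref: bottleneck 2, flow now 2.
Augment Well→M4→P5→Ref: bottleneck 3, flow now 5.
Augment Well→M4→M1→Ref: bottleneck 7, flow now 12.
Augment Well→M4→P2→Ref: bottleneck 1, flow now 13.
No augmenting path remains; maximum flow = 13.
By max-flow min-cut, the minimum cut capacity equals the max flow.
In the residual graph, reachable from Well: {Well, P1}.
Min-cut edges: Well→M4 (11), P1→M1 (2); capacity 11 + 2 = 13.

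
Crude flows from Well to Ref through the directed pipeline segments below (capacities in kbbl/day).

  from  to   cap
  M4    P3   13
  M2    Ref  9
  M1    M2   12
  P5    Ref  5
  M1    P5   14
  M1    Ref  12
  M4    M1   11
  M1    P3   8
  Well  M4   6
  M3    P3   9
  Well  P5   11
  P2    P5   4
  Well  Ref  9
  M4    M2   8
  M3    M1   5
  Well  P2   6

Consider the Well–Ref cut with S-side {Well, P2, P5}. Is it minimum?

Given cut capacity: 6 + 9 + 5 = 20.
Augment Well→Ref: bottleneck 9, flow now 9.
Augment Well→P5→Ref: bottleneck 5, flow now 14.
Augment Well→M4→M1→Ref: bottleneck 6, flow now 20.
No augmenting path remains; maximum flow = 20.
Cut capacity 20 equals the max flow, so it is a minimum cut.

Yes — it is a minimum cut (capacity 20).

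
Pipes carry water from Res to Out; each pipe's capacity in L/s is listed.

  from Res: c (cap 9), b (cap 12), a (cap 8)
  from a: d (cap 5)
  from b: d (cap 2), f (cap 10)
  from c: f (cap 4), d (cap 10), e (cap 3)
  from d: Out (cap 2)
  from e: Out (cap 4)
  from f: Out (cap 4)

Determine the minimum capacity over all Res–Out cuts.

9

Augment Res→a→d→Out: bottleneck 2, flow now 2.
Augment Res→b→f→Out: bottleneck 4, flow now 6.
Augment Res→c→e→Out: bottleneck 3, flow now 9.
No augmenting path remains; maximum flow = 9.
By max-flow min-cut, the minimum cut capacity equals the max flow.
In the residual graph, reachable from Res: {Res, a, b, c, d, f}.
Min-cut edges: c→e (3), d→Out (2), f→Out (4); capacity 3 + 2 + 4 = 9.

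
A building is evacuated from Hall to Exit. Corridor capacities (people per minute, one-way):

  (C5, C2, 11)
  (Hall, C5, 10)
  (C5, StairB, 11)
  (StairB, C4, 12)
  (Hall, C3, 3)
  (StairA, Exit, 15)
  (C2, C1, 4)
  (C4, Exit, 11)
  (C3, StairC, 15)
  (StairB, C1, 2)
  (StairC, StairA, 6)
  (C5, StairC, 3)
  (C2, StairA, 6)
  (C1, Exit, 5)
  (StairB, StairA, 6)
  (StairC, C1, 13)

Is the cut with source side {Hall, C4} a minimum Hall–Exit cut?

Given cut capacity: 3 + 10 + 11 = 24.
Augment Hall→C3→StairC→StairA→Exit: bottleneck 3, flow now 3.
Augment Hall→C5→StairC→StairA→Exit: bottleneck 3, flow now 6.
Augment Hall→C5→StairB→StairA→Exit: bottleneck 6, flow now 12.
Augment Hall→C5→StairB→C4→Exit: bottleneck 1, flow now 13.
No augmenting path remains; maximum flow = 13.
In the residual graph, reachable from Hall: {Hall}.
Min-cut edges: Hall→C3 (3), Hall→C5 (10); capacity 3 + 10 = 13.
Cut capacity 24 exceeds the max flow 13, so it is not minimum.

No — its capacity is 24, but the minimum cut has capacity 13.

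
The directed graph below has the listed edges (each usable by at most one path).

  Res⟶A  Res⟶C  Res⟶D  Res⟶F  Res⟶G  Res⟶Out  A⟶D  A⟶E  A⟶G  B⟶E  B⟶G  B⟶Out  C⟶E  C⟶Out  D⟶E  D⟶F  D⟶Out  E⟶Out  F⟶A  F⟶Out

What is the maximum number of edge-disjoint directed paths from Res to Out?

5

Assign every edge capacity 1; by Menger, the answer equals the max flow.
Path Res→Out (+1); total 1.
Path Res→C→Out (+1); total 2.
Path Res→D→Out (+1); total 3.
Path Res→F→Out (+1); total 4.
Path Res→A→E→Out (+1); total 5.
No residual Res→Out path; max flow = 5.
Certifying cut of size 5: {Res→A, Res→C, Res→D, Res→F, Res→Out}.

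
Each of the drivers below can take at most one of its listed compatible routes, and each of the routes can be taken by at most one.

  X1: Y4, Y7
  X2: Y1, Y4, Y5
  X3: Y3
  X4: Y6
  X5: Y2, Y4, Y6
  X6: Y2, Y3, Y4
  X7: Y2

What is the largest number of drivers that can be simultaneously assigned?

6

Unit-capacity flow: source→left, listed edges, right→sink; max matching = max flow.
Augmenting path X1→Y4 (+1); matched 1.
Augmenting path X2→Y1 (+1); matched 2.
Augmenting path X3→Y3 (+1); matched 3.
Augmenting path X4→Y6 (+1); matched 4.
Augmenting path X5→Y2 (+1); matched 5.
Augmenting path X6→Y4→X1→Y7 (+1); matched 6.
No augmenting path remains; maximum matching = 6.
König certificate: {X1, X2, Y2, Y3, Y4, Y6} is a vertex cover of size 6 (every listed pair touches it), so no matching can be larger.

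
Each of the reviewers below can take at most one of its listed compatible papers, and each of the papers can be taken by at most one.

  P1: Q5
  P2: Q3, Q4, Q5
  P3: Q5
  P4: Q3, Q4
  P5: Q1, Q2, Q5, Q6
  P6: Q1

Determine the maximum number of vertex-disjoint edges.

Unit-capacity flow: source→left, listed edges, right→sink; max matching = max flow.
Augmenting path P1→Q5 (+1); matched 1.
Augmenting path P2→Q3 (+1); matched 2.
Augmenting path P4→Q4 (+1); matched 3.
Augmenting path P5→Q1 (+1); matched 4.
Augmenting path P6→Q1→P5→Q2 (+1); matched 5.
No augmenting path remains; maximum matching = 5.
König certificate: {P2, P4, P5, P6, Q5} is a vertex cover of size 5 (every listed pair touches it), so no matching can be larger.

5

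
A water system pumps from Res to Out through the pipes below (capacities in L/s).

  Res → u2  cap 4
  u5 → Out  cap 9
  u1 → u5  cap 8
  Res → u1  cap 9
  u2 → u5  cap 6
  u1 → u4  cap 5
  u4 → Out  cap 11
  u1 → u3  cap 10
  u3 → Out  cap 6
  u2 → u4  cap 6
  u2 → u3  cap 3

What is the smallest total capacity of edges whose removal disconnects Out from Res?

Augment Res→u1→u3→Out: bottleneck 6, flow now 6.
Augment Res→u1→u4→Out: bottleneck 3, flow now 9.
Augment Res→u2→u4→Out: bottleneck 4, flow now 13.
No augmenting path remains; maximum flow = 13.
By max-flow min-cut, the minimum cut capacity equals the max flow.
In the residual graph, reachable from Res: {Res}.
Min-cut edges: Res→u1 (9), Res→u2 (4); capacity 9 + 4 = 13.

13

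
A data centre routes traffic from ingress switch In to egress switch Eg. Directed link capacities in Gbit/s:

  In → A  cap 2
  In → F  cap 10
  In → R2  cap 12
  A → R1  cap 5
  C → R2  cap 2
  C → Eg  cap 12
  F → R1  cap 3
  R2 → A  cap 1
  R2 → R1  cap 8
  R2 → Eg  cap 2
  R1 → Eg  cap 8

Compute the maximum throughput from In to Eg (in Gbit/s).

10

Augment In→R2→Eg: bottleneck 2, flow now 2.
Augment In→A→R1→Eg: bottleneck 2, flow now 4.
Augment In→F→R1→Eg: bottleneck 3, flow now 7.
Augment In→R2→R1→Eg: bottleneck 3, flow now 10.
No augmenting path remains; maximum flow = 10.
In the residual graph, reachable from In: {In, A, F, R2, R1}.
Min-cut edges: R2→Eg (2), R1→Eg (8); capacity 2 + 8 = 10.
This cut is saturated, so no flow can exceed 10.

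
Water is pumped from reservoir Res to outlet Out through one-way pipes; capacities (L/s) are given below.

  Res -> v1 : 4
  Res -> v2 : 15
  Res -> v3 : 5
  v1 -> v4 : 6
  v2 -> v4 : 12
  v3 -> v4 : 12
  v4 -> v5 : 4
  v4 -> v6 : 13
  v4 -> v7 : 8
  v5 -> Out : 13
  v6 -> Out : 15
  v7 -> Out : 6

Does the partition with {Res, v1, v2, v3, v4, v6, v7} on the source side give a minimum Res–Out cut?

No — its capacity is 25, but the minimum cut has capacity 21.

Given cut capacity: 4 + 15 + 6 = 25.
Augment Res→v1→v4→v5→Out: bottleneck 4, flow now 4.
Augment Res→v2→v4→v6→Out: bottleneck 12, flow now 16.
Augment Res→v3→v4→v6→Out: bottleneck 1, flow now 17.
Augment Res→v3→v4→v7→Out: bottleneck 4, flow now 21.
No augmenting path remains; maximum flow = 21.
In the residual graph, reachable from Res: {Res, v2}.
Min-cut edges: Res→v1 (4), Res→v3 (5), v2→v4 (12); capacity 4 + 5 + 12 = 21.
Cut capacity 25 exceeds the max flow 21, so it is not minimum.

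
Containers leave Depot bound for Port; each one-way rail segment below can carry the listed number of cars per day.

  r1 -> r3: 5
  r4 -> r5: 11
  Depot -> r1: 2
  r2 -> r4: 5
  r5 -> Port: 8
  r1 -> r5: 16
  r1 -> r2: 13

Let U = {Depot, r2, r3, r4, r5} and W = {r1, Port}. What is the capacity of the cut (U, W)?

Edges leaving {Depot, r2, r3, r4, r5}: Depot→r1 (2), r5→Port (8).
Cut capacity = 2 + 8 = 10.

10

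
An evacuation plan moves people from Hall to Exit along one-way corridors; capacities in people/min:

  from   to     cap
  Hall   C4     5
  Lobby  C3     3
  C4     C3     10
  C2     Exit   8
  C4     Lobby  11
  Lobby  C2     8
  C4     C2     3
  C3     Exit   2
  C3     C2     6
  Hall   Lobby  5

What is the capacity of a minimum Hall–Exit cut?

10

Augment Hall→Lobby→C2→Exit: bottleneck 5, flow now 5.
Augment Hall→C4→C2→Exit: bottleneck 3, flow now 8.
Augment Hall→C4→C3→Exit: bottleneck 2, flow now 10.
No augmenting path remains; maximum flow = 10.
By max-flow min-cut, the minimum cut capacity equals the max flow.
In the residual graph, reachable from Hall: {Hall}.
Min-cut edges: Hall→Lobby (5), Hall→C4 (5); capacity 5 + 5 = 10.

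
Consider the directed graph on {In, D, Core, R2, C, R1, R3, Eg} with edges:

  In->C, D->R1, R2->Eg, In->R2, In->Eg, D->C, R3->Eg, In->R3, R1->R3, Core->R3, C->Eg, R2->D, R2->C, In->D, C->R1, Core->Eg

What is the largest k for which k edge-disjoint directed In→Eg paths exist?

4

Assign every edge capacity 1; by Menger, the answer equals the max flow.
Path In→Eg (+1); total 1.
Path In→R2→Eg (+1); total 2.
Path In→C→Eg (+1); total 3.
Path In→R3→Eg (+1); total 4.
No residual In→Eg path; max flow = 4.
Certifying cut of size 4: {C→Eg, In→Eg, In→R2, R3→Eg}.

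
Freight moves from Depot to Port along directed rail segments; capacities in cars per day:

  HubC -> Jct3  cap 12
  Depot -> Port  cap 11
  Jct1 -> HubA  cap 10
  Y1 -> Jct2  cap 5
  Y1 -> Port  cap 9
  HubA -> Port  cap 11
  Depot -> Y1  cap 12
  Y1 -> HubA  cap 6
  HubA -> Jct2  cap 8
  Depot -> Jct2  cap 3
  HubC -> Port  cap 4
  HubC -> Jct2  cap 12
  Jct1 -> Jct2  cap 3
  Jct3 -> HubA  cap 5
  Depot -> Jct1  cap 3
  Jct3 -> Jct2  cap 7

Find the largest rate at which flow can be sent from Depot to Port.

26

Augment Depot→Port: bottleneck 11, flow now 11.
Augment Depot→Y1→Port: bottleneck 9, flow now 20.
Augment Depot→Jct1→HubA→Port: bottleneck 3, flow now 23.
Augment Depot→Y1→HubA→Port: bottleneck 3, flow now 26.
No augmenting path remains; maximum flow = 26.
In the residual graph, reachable from Depot: {Depot, Jct2}.
Min-cut edges: Depot→Jct1 (3), Depot→Y1 (12), Depot→Port (11); capacity 3 + 12 + 11 = 26.
This cut is saturated, so no flow can exceed 26.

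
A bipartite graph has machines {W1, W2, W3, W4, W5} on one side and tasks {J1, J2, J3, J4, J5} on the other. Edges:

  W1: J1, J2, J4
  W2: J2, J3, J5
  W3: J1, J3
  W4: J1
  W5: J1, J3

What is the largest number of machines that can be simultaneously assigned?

Unit-capacity flow: source→left, listed edges, right→sink; max matching = max flow.
Augmenting path W1→J1 (+1); matched 1.
Augmenting path W2→J2 (+1); matched 2.
Augmenting path W3→J3 (+1); matched 3.
Augmenting path W4→J1→W1→J4 (+1); matched 4.
No augmenting path remains; maximum matching = 4.
König certificate: {W1, W2, J1, J3} is a vertex cover of size 4 (every listed pair touches it), so no matching can be larger.

4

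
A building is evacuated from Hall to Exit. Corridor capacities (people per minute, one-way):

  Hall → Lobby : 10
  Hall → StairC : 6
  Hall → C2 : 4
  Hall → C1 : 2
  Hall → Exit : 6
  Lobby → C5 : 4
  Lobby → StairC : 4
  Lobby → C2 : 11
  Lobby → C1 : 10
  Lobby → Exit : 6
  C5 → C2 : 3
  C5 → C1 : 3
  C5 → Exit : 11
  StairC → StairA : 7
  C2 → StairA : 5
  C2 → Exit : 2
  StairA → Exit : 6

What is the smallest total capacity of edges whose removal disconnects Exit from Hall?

Augment Hall→Exit: bottleneck 6, flow now 6.
Augment Hall→Lobby→Exit: bottleneck 6, flow now 12.
Augment Hall→C2→Exit: bottleneck 2, flow now 14.
Augment Hall→Lobby→C5→Exit: bottleneck 4, flow now 18.
Augment Hall→StairC→StairA→Exit: bottleneck 6, flow now 24.
No augmenting path remains; maximum flow = 24.
By max-flow min-cut, the minimum cut capacity equals the max flow.
In the residual graph, reachable from Hall: {Hall, StairC, C2, C1, StairA}.
Min-cut edges: Hall→Lobby (10), Hall→Exit (6), C2→Exit (2), StairA→Exit (6); capacity 10 + 6 + 2 + 6 = 24.

24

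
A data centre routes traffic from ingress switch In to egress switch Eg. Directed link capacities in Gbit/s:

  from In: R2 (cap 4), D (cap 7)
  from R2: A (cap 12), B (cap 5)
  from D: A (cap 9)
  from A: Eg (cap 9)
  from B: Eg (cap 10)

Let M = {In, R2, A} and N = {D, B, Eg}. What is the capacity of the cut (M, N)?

21

Edges leaving {In, R2, A}: In→D (7), R2→B (5), A→Eg (9).
Cut capacity = 7 + 5 + 9 = 21.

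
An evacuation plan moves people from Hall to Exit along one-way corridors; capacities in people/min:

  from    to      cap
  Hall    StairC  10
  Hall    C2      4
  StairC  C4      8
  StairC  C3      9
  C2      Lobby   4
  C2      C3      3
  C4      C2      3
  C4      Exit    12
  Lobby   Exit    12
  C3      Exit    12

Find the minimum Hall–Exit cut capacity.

Augment Hall→StairC→C4→Exit: bottleneck 8, flow now 8.
Augment Hall→StairC→C3→Exit: bottleneck 2, flow now 10.
Augment Hall→C2→Lobby→Exit: bottleneck 4, flow now 14.
No augmenting path remains; maximum flow = 14.
By max-flow min-cut, the minimum cut capacity equals the max flow.
In the residual graph, reachable from Hall: {Hall}.
Min-cut edges: Hall→StairC (10), Hall→C2 (4); capacity 10 + 4 = 14.

14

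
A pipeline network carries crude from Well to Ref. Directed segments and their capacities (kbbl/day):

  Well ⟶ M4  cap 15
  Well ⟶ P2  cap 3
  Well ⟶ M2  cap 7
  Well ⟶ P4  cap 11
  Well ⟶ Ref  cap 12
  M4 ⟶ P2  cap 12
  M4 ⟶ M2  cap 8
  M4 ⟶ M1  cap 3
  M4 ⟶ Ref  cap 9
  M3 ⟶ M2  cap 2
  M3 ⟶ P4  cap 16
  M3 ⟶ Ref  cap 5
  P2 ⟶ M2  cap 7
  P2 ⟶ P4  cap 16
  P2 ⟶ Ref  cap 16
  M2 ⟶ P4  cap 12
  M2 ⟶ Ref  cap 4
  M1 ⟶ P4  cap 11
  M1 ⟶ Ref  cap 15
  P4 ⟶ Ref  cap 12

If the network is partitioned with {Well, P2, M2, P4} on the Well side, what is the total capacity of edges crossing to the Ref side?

59

Edges leaving {Well, P2, M2, P4}: Well→M4 (15), Well→Ref (12), P2→Ref (16), M2→Ref (4), P4→Ref (12).
Cut capacity = 15 + 12 + 16 + 4 + 12 = 59.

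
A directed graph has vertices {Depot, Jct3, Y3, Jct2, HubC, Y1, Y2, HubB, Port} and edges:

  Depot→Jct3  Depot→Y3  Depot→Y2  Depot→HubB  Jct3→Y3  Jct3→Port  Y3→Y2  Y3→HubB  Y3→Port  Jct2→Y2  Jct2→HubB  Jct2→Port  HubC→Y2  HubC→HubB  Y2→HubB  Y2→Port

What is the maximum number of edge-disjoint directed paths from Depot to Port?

Assign every edge capacity 1; by Menger, the answer equals the max flow.
Path Depot→Jct3→Port (+1); total 1.
Path Depot→Y3→Port (+1); total 2.
Path Depot→Y2→Port (+1); total 3.
No residual Depot→Port path; max flow = 3.
Certifying cut of size 3: {Depot→Jct3, Depot→Y2, Depot→Y3}.

3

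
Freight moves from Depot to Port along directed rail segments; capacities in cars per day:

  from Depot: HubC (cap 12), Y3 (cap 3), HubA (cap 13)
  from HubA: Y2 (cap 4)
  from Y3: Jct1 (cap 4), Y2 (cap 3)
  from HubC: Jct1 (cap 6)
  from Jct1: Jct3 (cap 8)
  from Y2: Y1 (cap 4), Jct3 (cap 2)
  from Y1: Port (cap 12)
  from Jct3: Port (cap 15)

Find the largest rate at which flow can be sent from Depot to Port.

13

Augment Depot→HubA→Y2→Y1→Port: bottleneck 4, flow now 4.
Augment Depot→Y3→Jct1→Jct3→Port: bottleneck 3, flow now 7.
Augment Depot→HubC→Jct1→Jct3→Port: bottleneck 5, flow now 12.
Augment Depot→HubC→Jct1→Y3→Y2→Jct3→Port: bottleneck 1, flow now 13. (uses reverse residual edge)
No augmenting path remains; maximum flow = 13.
In the residual graph, reachable from Depot: {Depot, HubA, HubC}.
Min-cut edges: Depot→Y3 (3), HubA→Y2 (4), HubC→Jct1 (6); capacity 3 + 4 + 6 = 13.
This cut is saturated, so no flow can exceed 13.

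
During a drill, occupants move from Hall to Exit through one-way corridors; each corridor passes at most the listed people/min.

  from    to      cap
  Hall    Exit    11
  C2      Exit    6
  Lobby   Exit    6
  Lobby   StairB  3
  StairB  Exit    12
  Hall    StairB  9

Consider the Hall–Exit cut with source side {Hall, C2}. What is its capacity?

26

Edges leaving {Hall, C2}: Hall→StairB (9), Hall→Exit (11), C2→Exit (6).
Cut capacity = 9 + 11 + 6 = 26.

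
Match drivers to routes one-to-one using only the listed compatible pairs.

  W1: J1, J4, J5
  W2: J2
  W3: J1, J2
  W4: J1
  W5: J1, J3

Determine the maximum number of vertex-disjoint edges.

Unit-capacity flow: source→left, listed edges, right→sink; max matching = max flow.
Augmenting path W1→J1 (+1); matched 1.
Augmenting path W2→J2 (+1); matched 2.
Augmenting path W5→J3 (+1); matched 3.
Augmenting path W3→J1→W1→J4 (+1); matched 4.
No augmenting path remains; maximum matching = 4.
König certificate: {W1, W5, J1, J2} is a vertex cover of size 4 (every listed pair touches it), so no matching can be larger.

4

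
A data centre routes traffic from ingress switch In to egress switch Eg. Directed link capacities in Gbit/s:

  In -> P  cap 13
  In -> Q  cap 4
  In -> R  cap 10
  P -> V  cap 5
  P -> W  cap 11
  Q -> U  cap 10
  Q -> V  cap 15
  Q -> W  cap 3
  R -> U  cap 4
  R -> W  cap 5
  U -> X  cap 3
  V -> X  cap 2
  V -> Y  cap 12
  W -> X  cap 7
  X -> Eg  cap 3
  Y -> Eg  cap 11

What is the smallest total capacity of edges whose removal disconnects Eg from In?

Augment In→P→V→X→Eg: bottleneck 2, flow now 2.
Augment In→P→V→Y→Eg: bottleneck 3, flow now 5.
Augment In→P→W→X→Eg: bottleneck 1, flow now 6.
Augment In→Q→V→Y→Eg: bottleneck 4, flow now 10.
Augment In→P→W→X→V→Y→Eg: bottleneck 2, flow now 12. (uses reverse residual edge)
No augmenting path remains; maximum flow = 12.
By max-flow min-cut, the minimum cut capacity equals the max flow.
In the residual graph, reachable from In: {In, P, R, U, W, X}.
Min-cut edges: In→Q (4), P→V (5), X→Eg (3); capacity 4 + 5 + 3 = 12.

12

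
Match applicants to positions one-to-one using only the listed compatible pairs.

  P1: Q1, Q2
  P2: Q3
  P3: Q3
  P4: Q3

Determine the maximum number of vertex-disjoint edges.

2

Unit-capacity flow: source→left, listed edges, right→sink; max matching = max flow.
Augmenting path P1→Q1 (+1); matched 1.
Augmenting path P2→Q3 (+1); matched 2.
No augmenting path remains; maximum matching = 2.
König certificate: {P1, Q3} is a vertex cover of size 2 (every listed pair touches it), so no matching can be larger.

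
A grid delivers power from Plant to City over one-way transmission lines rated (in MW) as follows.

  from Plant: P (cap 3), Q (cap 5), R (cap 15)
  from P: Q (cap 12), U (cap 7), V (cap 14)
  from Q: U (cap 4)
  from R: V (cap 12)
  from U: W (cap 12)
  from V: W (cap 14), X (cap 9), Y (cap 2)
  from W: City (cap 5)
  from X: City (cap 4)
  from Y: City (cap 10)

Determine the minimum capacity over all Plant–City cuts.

11

Augment Plant→P→U→W→City: bottleneck 3, flow now 3.
Augment Plant→Q→U→W→City: bottleneck 2, flow now 5.
Augment Plant→R→V→X→City: bottleneck 4, flow now 9.
Augment Plant→R→V→Y→City: bottleneck 2, flow now 11.
No augmenting path remains; maximum flow = 11.
By max-flow min-cut, the minimum cut capacity equals the max flow.
In the residual graph, reachable from Plant: {Plant, P, Q, R, U, V, W, X}.
Min-cut edges: V→Y (2), W→City (5), X→City (4); capacity 2 + 5 + 4 = 11.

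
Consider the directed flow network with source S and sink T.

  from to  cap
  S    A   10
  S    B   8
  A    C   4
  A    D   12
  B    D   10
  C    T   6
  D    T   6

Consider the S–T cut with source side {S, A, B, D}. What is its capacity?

Edges leaving {S, A, B, D}: A→C (4), D→T (6).
Cut capacity = 4 + 6 = 10.

10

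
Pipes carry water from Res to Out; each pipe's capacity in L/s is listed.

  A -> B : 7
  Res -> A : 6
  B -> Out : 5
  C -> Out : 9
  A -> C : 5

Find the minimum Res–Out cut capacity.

Augment Res→A→B→Out: bottleneck 5, flow now 5.
Augment Res→A→C→Out: bottleneck 1, flow now 6.
No augmenting path remains; maximum flow = 6.
By max-flow min-cut, the minimum cut capacity equals the max flow.
In the residual graph, reachable from Res: {Res}.
Min-cut edges: Res→A (6); capacity 6 = 6.

6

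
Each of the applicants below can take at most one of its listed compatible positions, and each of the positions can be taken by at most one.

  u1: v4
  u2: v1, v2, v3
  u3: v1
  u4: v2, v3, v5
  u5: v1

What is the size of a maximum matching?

Unit-capacity flow: source→left, listed edges, right→sink; max matching = max flow.
Augmenting path u1→v4 (+1); matched 1.
Augmenting path u2→v1 (+1); matched 2.
Augmenting path u4→v2 (+1); matched 3.
Augmenting path u3→v1→u2→v3 (+1); matched 4.
No augmenting path remains; maximum matching = 4.
König certificate: {u1, u2, u4, v1} is a vertex cover of size 4 (every listed pair touches it), so no matching can be larger.

4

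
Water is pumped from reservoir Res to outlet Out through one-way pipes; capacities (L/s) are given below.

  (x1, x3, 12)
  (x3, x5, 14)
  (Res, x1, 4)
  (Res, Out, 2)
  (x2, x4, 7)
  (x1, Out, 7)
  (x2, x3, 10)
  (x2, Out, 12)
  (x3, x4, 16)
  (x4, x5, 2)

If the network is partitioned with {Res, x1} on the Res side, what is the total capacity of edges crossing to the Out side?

Edges leaving {Res, x1}: Res→Out (2), x1→x3 (12), x1→Out (7).
Cut capacity = 2 + 12 + 7 = 21.

21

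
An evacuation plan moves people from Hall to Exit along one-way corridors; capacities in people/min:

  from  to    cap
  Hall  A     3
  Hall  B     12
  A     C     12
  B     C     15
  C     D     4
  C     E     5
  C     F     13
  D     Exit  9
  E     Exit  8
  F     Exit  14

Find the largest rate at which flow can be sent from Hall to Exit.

Augment Hall→A→C→D→Exit: bottleneck 3, flow now 3.
Augment Hall→B→C→D→Exit: bottleneck 1, flow now 4.
Augment Hall→B→C→E→Exit: bottleneck 5, flow now 9.
Augment Hall→B→C→F→Exit: bottleneck 6, flow now 15.
No augmenting path remains; maximum flow = 15.
In the residual graph, reachable from Hall: {Hall}.
Min-cut edges: Hall→A (3), Hall→B (12); capacity 3 + 12 = 15.
This cut is saturated, so no flow can exceed 15.

15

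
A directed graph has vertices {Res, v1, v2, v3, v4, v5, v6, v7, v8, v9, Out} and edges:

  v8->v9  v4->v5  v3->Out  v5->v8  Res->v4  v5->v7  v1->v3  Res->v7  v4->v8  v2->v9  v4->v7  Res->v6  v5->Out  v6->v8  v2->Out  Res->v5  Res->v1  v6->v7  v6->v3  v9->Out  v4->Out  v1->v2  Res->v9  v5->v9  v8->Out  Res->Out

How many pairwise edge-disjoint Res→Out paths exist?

6

Assign every edge capacity 1; by Menger, the answer equals the max flow.
Path Res→Out (+1); total 1.
Path Res→v4→Out (+1); total 2.
Path Res→v5→Out (+1); total 3.
Path Res→v9→Out (+1); total 4.
Path Res→v1→v2→Out (+1); total 5.
Path Res→v6→v3→Out (+1); total 6.
No residual Res→Out path; max flow = 6.
Certifying cut of size 6: {Res→Out, Res→v1, Res→v4, Res→v5, Res→v6, Res→v9}.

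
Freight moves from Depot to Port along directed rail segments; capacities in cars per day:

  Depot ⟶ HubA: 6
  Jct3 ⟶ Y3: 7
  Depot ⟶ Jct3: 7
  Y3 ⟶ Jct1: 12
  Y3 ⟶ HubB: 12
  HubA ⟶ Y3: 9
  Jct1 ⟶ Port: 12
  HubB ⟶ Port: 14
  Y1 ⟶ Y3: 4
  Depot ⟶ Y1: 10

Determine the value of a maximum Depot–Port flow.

Augment Depot→HubA→Y3→HubB→Port: bottleneck 6, flow now 6.
Augment Depot→Jct3→Y3→HubB→Port: bottleneck 6, flow now 12.
Augment Depot→Jct3→Y3→Jct1→Port: bottleneck 1, flow now 13.
Augment Depot→Y1→Y3→Jct1→Port: bottleneck 4, flow now 17.
No augmenting path remains; maximum flow = 17.
In the residual graph, reachable from Depot: {Depot, Y1}.
Min-cut edges: Depot→HubA (6), Depot→Jct3 (7), Y1→Y3 (4); capacity 6 + 7 + 4 = 17.
This cut is saturated, so no flow can exceed 17.

17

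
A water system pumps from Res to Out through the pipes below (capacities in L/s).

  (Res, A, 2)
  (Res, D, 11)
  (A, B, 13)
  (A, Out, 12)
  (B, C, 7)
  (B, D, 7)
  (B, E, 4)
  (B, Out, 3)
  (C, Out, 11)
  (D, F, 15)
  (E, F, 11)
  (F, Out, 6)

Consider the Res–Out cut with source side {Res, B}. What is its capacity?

Edges leaving {Res, B}: Res→A (2), Res→D (11), B→C (7), B→D (7), B→E (4), B→Out (3).
Cut capacity = 2 + 11 + 7 + 7 + 4 + 3 = 34.

34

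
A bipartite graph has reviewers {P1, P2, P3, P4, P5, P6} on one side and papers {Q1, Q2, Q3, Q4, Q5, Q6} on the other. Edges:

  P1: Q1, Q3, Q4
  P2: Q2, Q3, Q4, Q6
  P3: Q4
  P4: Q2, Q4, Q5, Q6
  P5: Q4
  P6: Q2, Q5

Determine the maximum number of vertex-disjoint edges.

5

Unit-capacity flow: source→left, listed edges, right→sink; max matching = max flow.
Augmenting path P1→Q1 (+1); matched 1.
Augmenting path P2→Q2 (+1); matched 2.
Augmenting path P3→Q4 (+1); matched 3.
Augmenting path P4→Q5 (+1); matched 4.
Augmenting path P6→Q2→P2→Q3 (+1); matched 5.
No augmenting path remains; maximum matching = 5.
König certificate: {P1, P2, P4, P6, Q4} is a vertex cover of size 5 (every listed pair touches it), so no matching can be larger.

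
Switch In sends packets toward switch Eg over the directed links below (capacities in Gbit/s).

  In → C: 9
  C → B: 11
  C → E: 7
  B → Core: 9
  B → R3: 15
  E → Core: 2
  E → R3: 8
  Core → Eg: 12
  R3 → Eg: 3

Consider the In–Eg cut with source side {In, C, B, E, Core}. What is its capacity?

Edges leaving {In, C, B, E, Core}: B→R3 (15), E→R3 (8), Core→Eg (12).
Cut capacity = 15 + 8 + 12 = 35.

35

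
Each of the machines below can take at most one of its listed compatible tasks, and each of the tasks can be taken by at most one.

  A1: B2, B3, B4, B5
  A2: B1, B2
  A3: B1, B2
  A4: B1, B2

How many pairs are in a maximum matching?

Unit-capacity flow: source→left, listed edges, right→sink; max matching = max flow.
Augmenting path A1→B2 (+1); matched 1.
Augmenting path A2→B1 (+1); matched 2.
Augmenting path A3→B2→A1→B3 (+1); matched 3.
No augmenting path remains; maximum matching = 3.
König certificate: {A1, B1, B2} is a vertex cover of size 3 (every listed pair touches it), so no matching can be larger.

3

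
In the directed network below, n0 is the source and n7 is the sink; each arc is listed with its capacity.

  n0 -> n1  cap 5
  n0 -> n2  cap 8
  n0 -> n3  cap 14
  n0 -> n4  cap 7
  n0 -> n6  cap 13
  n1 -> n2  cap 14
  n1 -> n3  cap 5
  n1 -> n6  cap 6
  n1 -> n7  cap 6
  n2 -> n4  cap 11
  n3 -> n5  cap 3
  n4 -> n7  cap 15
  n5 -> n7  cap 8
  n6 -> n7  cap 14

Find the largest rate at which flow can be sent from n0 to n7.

36

Augment n0→n1→n7: bottleneck 5, flow now 5.
Augment n0→n4→n7: bottleneck 7, flow now 12.
Augment n0→n6→n7: bottleneck 13, flow now 25.
Augment n0→n2→n4→n7: bottleneck 8, flow now 33.
Augment n0→n3→n5→n7: bottleneck 3, flow now 36.
No augmenting path remains; maximum flow = 36.
In the residual graph, reachable from n0: {n0, n3}.
Min-cut edges: n0→n1 (5), n0→n2 (8), n0→n4 (7), n0→n6 (13), n3→n5 (3); capacity 5 + 8 + 7 + 13 + 3 = 36.
This cut is saturated, so no flow can exceed 36.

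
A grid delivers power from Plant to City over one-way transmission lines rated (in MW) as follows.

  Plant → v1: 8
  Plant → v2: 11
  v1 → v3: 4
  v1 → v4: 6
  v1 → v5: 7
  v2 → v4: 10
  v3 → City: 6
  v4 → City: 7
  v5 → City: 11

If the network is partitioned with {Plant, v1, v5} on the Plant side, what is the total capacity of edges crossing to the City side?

Edges leaving {Plant, v1, v5}: Plant→v2 (11), v1→v3 (4), v1→v4 (6), v5→City (11).
Cut capacity = 11 + 4 + 6 + 11 = 32.

32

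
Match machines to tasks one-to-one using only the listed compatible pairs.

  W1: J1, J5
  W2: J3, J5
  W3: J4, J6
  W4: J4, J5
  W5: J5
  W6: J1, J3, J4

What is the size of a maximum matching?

Unit-capacity flow: source→left, listed edges, right→sink; max matching = max flow.
Augmenting path W1→J1 (+1); matched 1.
Augmenting path W2→J3 (+1); matched 2.
Augmenting path W3→J4 (+1); matched 3.
Augmenting path W4→J5 (+1); matched 4.
Augmenting path W6→J4→W3→J6 (+1); matched 5.
No augmenting path remains; maximum matching = 5.
König certificate: {W3, J1, J3, J4, J5} is a vertex cover of size 5 (every listed pair touches it), so no matching can be larger.

5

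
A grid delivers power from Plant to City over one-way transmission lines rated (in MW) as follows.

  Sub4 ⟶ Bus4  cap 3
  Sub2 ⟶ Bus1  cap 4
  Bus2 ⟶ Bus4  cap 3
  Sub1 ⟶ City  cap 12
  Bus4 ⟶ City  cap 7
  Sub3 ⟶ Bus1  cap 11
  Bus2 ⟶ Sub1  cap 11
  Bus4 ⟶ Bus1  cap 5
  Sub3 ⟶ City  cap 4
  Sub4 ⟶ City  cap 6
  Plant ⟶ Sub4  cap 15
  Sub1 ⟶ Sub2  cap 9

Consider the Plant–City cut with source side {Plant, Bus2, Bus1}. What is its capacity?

Edges leaving {Plant, Bus2, Bus1}: Plant→Sub4 (15), Bus2→Sub1 (11), Bus2→Bus4 (3).
Cut capacity = 15 + 11 + 3 = 29.

29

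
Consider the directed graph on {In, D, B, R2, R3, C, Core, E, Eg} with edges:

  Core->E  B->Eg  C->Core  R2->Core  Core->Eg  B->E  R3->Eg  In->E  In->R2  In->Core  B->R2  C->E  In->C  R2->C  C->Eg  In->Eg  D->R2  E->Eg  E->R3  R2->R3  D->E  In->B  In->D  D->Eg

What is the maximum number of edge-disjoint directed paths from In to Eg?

7

Assign every edge capacity 1; by Menger, the answer equals the max flow.
Path In→Eg (+1); total 1.
Path In→D→Eg (+1); total 2.
Path In→B→Eg (+1); total 3.
Path In→C→Eg (+1); total 4.
Path In→Core→Eg (+1); total 5.
Path In→E→Eg (+1); total 6.
Path In→R2→R3→Eg (+1); total 7.
No residual In→Eg path; max flow = 7.
Certifying cut of size 7: {In→B, In→C, In→Core, In→D, In→E, In→Eg, In→R2}.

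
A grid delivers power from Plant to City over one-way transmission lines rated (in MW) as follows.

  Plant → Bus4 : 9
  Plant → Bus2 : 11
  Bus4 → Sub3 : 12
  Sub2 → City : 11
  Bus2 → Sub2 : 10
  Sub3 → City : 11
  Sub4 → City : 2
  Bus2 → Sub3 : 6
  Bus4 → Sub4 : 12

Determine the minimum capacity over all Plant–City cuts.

20

Augment Plant→Bus2→Sub2→City: bottleneck 10, flow now 10.
Augment Plant→Bus2→Sub3→City: bottleneck 1, flow now 11.
Augment Plant→Bus4→Sub4→City: bottleneck 2, flow now 13.
Augment Plant→Bus4→Sub3→City: bottleneck 7, flow now 20.
No augmenting path remains; maximum flow = 20.
By max-flow min-cut, the minimum cut capacity equals the max flow.
In the residual graph, reachable from Plant: {Plant}.
Min-cut edges: Plant→Bus2 (11), Plant→Bus4 (9); capacity 11 + 9 = 20.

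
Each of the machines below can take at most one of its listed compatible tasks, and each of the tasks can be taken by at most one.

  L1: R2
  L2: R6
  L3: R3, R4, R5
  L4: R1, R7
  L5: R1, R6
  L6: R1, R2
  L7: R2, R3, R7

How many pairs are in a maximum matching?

Unit-capacity flow: source→left, listed edges, right→sink; max matching = max flow.
Augmenting path L1→R2 (+1); matched 1.
Augmenting path L2→R6 (+1); matched 2.
Augmenting path L3→R3 (+1); matched 3.
Augmenting path L4→R1 (+1); matched 4.
Augmenting path L7→R7 (+1); matched 5.
Augmenting path L5→R1→L4→R7→L7→R3→L3→R4 (+1); matched 6.
No augmenting path remains; maximum matching = 6.
König certificate: {L3, L4, L7, R1, R2, R6} is a vertex cover of size 6 (every listed pair touches it), so no matching can be larger.

6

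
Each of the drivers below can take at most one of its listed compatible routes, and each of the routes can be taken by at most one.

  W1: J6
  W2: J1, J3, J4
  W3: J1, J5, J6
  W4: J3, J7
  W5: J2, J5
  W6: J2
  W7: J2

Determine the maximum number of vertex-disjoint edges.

Unit-capacity flow: source→left, listed edges, right→sink; max matching = max flow.
Augmenting path W1→J6 (+1); matched 1.
Augmenting path W2→J1 (+1); matched 2.
Augmenting path W3→J5 (+1); matched 3.
Augmenting path W4→J3 (+1); matched 4.
Augmenting path W5→J2 (+1); matched 5.
Augmenting path W6→J2→W5→J5→W3→J1→W2→J4 (+1); matched 6.
No augmenting path remains; maximum matching = 6.
König certificate: {W1, W2, W3, W4, W5, J2} is a vertex cover of size 6 (every listed pair touches it), so no matching can be larger.

6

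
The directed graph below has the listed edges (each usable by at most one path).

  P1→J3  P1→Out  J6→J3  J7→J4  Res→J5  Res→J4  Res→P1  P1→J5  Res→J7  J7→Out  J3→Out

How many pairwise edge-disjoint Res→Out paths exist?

Assign every edge capacity 1; by Menger, the answer equals the max flow.
Path Res→P1→Out (+1); total 1.
Path Res→J7→Out (+1); total 2.
No residual Res→Out path; max flow = 2.
Certifying cut of size 2: {Res→J7, Res→P1}.

2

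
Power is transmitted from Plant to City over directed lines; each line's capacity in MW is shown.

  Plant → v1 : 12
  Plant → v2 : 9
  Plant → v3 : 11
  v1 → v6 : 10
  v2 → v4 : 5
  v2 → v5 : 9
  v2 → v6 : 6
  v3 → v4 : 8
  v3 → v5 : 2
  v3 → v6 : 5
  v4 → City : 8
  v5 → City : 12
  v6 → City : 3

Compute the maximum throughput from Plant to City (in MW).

22

Augment Plant→v1→v6→City: bottleneck 3, flow now 3.
Augment Plant→v2→v4→City: bottleneck 5, flow now 8.
Augment Plant→v2→v5→City: bottleneck 4, flow now 12.
Augment Plant→v3→v4→City: bottleneck 3, flow now 15.
Augment Plant→v3→v5→City: bottleneck 2, flow now 17.
Augment Plant→v3→v4→v2→v5→City: bottleneck 5, flow now 22. (uses reverse residual edge)
No augmenting path remains; maximum flow = 22.
In the residual graph, reachable from Plant: {Plant, v1, v3, v6}.
Min-cut edges: Plant→v2 (9), v3→v4 (8), v3→v5 (2), v6→City (3); capacity 9 + 8 + 2 + 3 = 22.
This cut is saturated, so no flow can exceed 22.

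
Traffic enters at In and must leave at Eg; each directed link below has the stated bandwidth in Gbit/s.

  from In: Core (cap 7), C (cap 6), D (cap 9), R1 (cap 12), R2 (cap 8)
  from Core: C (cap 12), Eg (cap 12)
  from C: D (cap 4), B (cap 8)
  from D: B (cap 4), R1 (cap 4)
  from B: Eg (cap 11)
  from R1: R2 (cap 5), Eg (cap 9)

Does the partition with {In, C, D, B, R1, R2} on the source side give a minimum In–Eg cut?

Given cut capacity: 7 + 11 + 9 = 27.
Augment In→Core→Eg: bottleneck 7, flow now 7.
Augment In→R1→Eg: bottleneck 9, flow now 16.
Augment In→C→B→Eg: bottleneck 6, flow now 22.
Augment In→D→B→Eg: bottleneck 4, flow now 26.
No augmenting path remains; maximum flow = 26.
In the residual graph, reachable from In: {In, D, R1, R2}.
Min-cut edges: In→Core (7), In→C (6), D→B (4), R1→Eg (9); capacity 7 + 6 + 4 + 9 = 26.
Cut capacity 27 exceeds the max flow 26, so it is not minimum.

No — its capacity is 27, but the minimum cut has capacity 26.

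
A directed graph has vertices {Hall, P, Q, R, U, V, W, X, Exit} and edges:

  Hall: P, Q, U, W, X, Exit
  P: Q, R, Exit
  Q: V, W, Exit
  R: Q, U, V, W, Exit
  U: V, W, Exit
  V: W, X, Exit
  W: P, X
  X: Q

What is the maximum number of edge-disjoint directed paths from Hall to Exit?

Assign every edge capacity 1; by Menger, the answer equals the max flow.
Path Hall→Exit (+1); total 1.
Path Hall→P→Exit (+1); total 2.
Path Hall→Q→Exit (+1); total 3.
Path Hall→U→Exit (+1); total 4.
Path Hall→W→P→R→Exit (+1); total 5.
Path Hall→X→Q→V→Exit (+1); total 6.
No residual Hall→Exit path; max flow = 6.
Certifying cut of size 6: {Hall→Exit, Hall→P, Hall→Q, Hall→U, Hall→W, Hall→X}.

6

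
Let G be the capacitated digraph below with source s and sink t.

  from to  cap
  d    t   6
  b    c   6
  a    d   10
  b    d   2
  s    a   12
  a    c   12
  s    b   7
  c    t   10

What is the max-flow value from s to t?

16

Augment s→a→c→t: bottleneck 10, flow now 10.
Augment s→a→d→t: bottleneck 2, flow now 12.
Augment s→b→d→t: bottleneck 2, flow now 14.
Augment s→b→c→a→d→t: bottleneck 2, flow now 16. (uses reverse residual edge)
No augmenting path remains; maximum flow = 16.
In the residual graph, reachable from s: {s, a, b, c, d}.
Min-cut edges: c→t (10), d→t (6); capacity 10 + 6 = 16.
This cut is saturated, so no flow can exceed 16.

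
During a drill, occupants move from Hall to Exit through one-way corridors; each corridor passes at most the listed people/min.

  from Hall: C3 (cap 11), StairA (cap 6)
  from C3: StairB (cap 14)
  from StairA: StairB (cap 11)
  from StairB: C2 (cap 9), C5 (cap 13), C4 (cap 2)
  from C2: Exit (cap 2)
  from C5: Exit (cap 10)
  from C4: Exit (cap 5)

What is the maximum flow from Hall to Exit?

Augment Hall→C3→StairB→C2→Exit: bottleneck 2, flow now 2.
Augment Hall→C3→StairB→C5→Exit: bottleneck 9, flow now 11.
Augment Hall→StairA→StairB→C5→Exit: bottleneck 1, flow now 12.
Augment Hall→StairA→StairB→C4→Exit: bottleneck 2, flow now 14.
No augmenting path remains; maximum flow = 14.
In the residual graph, reachable from Hall: {Hall, C3, StairA, StairB, C2, C5}.
Min-cut edges: StairB→C4 (2), C2→Exit (2), C5→Exit (10); capacity 2 + 2 + 10 = 14.
This cut is saturated, so no flow can exceed 14.

14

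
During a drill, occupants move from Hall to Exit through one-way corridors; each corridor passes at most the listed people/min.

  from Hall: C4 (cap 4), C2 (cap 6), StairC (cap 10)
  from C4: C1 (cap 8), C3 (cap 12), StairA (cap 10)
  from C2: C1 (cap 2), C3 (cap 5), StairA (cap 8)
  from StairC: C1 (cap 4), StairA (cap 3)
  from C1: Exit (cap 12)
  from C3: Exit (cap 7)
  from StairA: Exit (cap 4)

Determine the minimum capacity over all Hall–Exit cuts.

Augment Hall→C4→C1→Exit: bottleneck 4, flow now 4.
Augment Hall→C2→C1→Exit: bottleneck 2, flow now 6.
Augment Hall→C2→C3→Exit: bottleneck 4, flow now 10.
Augment Hall→StairC→C1→Exit: bottleneck 4, flow now 14.
Augment Hall→StairC→StairA→Exit: bottleneck 3, flow now 17.
No augmenting path remains; maximum flow = 17.
By max-flow min-cut, the minimum cut capacity equals the max flow.
In the residual graph, reachable from Hall: {Hall, StairC}.
Min-cut edges: Hall→C4 (4), Hall→C2 (6), StairC→C1 (4), StairC→StairA (3); capacity 4 + 6 + 4 + 3 = 17.

17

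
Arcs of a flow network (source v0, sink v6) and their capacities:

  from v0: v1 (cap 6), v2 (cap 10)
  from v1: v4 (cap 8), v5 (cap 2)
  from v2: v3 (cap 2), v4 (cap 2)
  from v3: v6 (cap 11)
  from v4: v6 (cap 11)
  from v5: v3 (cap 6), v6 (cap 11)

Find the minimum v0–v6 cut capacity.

10

Augment v0→v1→v4→v6: bottleneck 6, flow now 6.
Augment v0→v2→v3→v6: bottleneck 2, flow now 8.
Augment v0→v2→v4→v6: bottleneck 2, flow now 10.
No augmenting path remains; maximum flow = 10.
By max-flow min-cut, the minimum cut capacity equals the max flow.
In the residual graph, reachable from v0: {v0, v2}.
Min-cut edges: v0→v1 (6), v2→v3 (2), v2→v4 (2); capacity 6 + 2 + 2 = 10.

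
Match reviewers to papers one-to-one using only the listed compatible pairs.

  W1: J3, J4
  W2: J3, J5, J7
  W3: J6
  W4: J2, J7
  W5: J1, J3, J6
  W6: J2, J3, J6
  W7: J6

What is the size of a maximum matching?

Unit-capacity flow: source→left, listed edges, right→sink; max matching = max flow.
Augmenting path W1→J3 (+1); matched 1.
Augmenting path W2→J5 (+1); matched 2.
Augmenting path W3→J6 (+1); matched 3.
Augmenting path W4→J2 (+1); matched 4.
Augmenting path W5→J1 (+1); matched 5.
Augmenting path W6→J2→W4→J7 (+1); matched 6.
No augmenting path remains; maximum matching = 6.
König certificate: {W1, W2, W4, W5, W6, J6} is a vertex cover of size 6 (every listed pair touches it), so no matching can be larger.

6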